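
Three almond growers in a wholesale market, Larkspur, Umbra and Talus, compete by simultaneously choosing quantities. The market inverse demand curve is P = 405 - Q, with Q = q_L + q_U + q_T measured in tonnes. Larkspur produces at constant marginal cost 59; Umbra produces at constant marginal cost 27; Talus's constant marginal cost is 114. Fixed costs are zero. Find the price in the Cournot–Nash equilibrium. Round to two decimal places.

Larkspur's profit: π_L = (405 - Q)q_L - (59q_L). Setting ∂π_L/∂q_L = 0: 346 - 2q_L - (q_U + q_T) = 0.
Umbra's profit: π_U = (405 - Q)q_U - (27q_U). Setting ∂π_U/∂q_U = 0: 378 - 2q_U - (q_L + q_T) = 0.
Talus's first-order condition: 291 - 2q_T - (q_L + q_U) = 0.
Adding the 3 first-order conditions: 1015 − 4Q = 0, so Q = 1015/4.
Back-substituting: q_L = (346 − 1015/4) = 369/4, q_U = (378 − 1015/4) = 497/4, q_T = (291 − 1015/4) = 149/4.
Total output Q = 1015/4, so price P = 405 - 1015/4 = 605/4.

151.25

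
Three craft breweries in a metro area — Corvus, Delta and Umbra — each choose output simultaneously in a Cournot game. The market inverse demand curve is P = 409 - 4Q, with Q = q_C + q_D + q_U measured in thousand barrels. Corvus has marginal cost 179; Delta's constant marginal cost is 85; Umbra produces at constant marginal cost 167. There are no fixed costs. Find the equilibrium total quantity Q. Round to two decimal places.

49.75

Corvus's profit: π_C = (409 - 4Q)q_C - (179q_C). Setting ∂π_C/∂q_C = 0: 230 - 8q_C - 4(q_D + q_U) = 0.
Delta's first-order condition: 324 - 8q_D - 4(q_C + q_U) = 0.
Umbra's profit: π_U = (409 - 4Q)q_U - (167q_U). Setting ∂π_U/∂q_U = 0: 242 - 8q_U - 4(q_C + q_D) = 0.
Adding the 3 first-order conditions: 796 − 16Q = 0, so Q = 199/4.
Back-substituting: q_C = (230 − 199)/4 = 31/4, q_D = (324 − 199)/4 = 125/4, q_U = (242 − 199)/4 = 43/4.
Total output Q = 31/4 + 125/4 + 43/4 = 199/4.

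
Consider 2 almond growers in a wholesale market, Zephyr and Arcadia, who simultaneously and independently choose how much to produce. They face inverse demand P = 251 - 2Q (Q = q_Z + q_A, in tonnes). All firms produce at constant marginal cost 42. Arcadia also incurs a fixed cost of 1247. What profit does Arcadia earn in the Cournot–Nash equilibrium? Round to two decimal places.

A representative firm's profit is π_i = q_i(251 - 2Q) - 42q_i.
Setting ∂π_i/∂q_i = 0 with rivals' quantities fixed: 209 - 4q_i - 2q_j = 0.
By symmetry each firm produces the same amount; substituting q_j = q_i yields q_i = 209/6.
Price P = 251 - 2·(209/3) = 335/3.
Arcadia's profit: (335/3 - 42)·(209/6) - 1247 = 1179.7222.

1179.72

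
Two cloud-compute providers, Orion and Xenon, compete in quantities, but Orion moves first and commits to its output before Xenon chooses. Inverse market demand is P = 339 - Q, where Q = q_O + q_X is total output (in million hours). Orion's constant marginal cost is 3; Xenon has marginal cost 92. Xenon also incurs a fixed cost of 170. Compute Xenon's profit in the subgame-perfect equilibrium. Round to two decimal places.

Solve by backward induction. Given q_O, the follower Xenon maximises π_X = (339 - q_O - q_X)q_X - 92q_X.
Follower FOC: 247 - q_O - 2q_X = 0, so q_X(q_O) = (247 - q_O)/2.
The leader anticipates this reaction. Substituting into P = 339 - Q gives P = 431/2 - (1/2)q_O, so π_O = (431/2 - (1/2)q_O)q_O - 3q_O.
Leader FOC: 425/2 - q_O = 0, so q_O = 425/2.
Then q_X = (247 - 425/2)/2 = 69/4.
Price P = 339 - 919/4 = 437/4.
Xenon's profit: (437/4 - 92)·(69/4) - 170 = 127.5625.

127.56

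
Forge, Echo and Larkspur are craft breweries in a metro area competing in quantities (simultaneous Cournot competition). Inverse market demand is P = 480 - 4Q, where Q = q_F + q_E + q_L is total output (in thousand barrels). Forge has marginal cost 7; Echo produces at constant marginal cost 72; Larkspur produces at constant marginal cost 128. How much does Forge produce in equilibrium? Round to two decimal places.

Forge's profit: π_F = (480 - 4Q)q_F - (7q_F). Setting ∂π_F/∂q_F = 0: 473 - 8q_F - 4(q_E + q_L) = 0.
Echo's profit: π_E = (480 - 4Q)q_E - (72q_E). Setting ∂π_E/∂q_E = 0: 408 - 8q_E - 4(q_F + q_L) = 0.
Larkspur's first-order condition: 352 - 8q_L - 4(q_F + q_E) = 0.
Adding the 3 first-order conditions: 1233 − 16Q = 0, so Q = 1233/16.
Back-substituting: q_F = (473 − 1233/4)/4 = 659/16, q_E = (408 − 1233/4)/4 = 399/16, q_L = (352 − 1233/4)/4 = 175/16.

41.19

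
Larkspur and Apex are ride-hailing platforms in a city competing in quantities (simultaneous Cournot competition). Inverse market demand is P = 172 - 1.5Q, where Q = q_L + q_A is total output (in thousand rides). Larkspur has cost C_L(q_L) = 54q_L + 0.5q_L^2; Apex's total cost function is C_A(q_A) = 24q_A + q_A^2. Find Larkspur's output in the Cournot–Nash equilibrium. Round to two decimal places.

Larkspur's profit: π_L = (172 - 1.5Q)q_L - (54q_L + (1/2)q_L²). Setting ∂π_L/∂q_L = 0: 118 - 4q_L - (3/2)(q_A) = 0.
Apex's profit: π_A = (172 - 1.5Q)q_A - (24q_A + q_A²). Setting ∂π_A/∂q_A = 0: 148 - 5q_A - (3/2)(q_L) = 0.
So q_L = (118 - (3/2)q_A)/4 and q_A = (148 - (3/2)q_L)/5.
Solving the pair: q_L = 1472/71, q_A = 1660/71.

20.73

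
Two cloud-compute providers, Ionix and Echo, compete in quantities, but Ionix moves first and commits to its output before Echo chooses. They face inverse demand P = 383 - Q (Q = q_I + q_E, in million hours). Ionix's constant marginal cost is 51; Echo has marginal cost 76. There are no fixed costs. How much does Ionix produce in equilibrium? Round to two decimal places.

The follower Echo best-responds to any q_I: π_E = (383 - Q)q_E - 76q_E.
Setting the follower's marginal profit to zero, 307 - q_I - 2q_E = 0, i.e. q_E = (307 - q_I)/2.
Ionix substitutes q_E(q_I) into its own profit: π_I = q_I(383 - q_I - (307 - q_I)/2) - 51q_I = (459/2 - (1/2)q_I)q_I - 51q_I.
Leader FOC: 357/2 - q_I = 0, so q_I = 357/2.
Then q_E = (307 - 357/2)/2 = 257/4.

178.50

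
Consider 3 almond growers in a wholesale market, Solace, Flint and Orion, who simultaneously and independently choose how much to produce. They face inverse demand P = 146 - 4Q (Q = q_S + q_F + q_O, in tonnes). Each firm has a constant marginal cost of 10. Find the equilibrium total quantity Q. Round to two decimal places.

Each firm earns π_i = (146 - 4Q)q_i - 10q_i.
Setting ∂π_i/∂q_i = 0 with rivals' quantities fixed: 136 - 8q_i - 4·Σ_{j≠i} q_j = 0.
With identical firms every q_j equals q_i, so Σ_{j≠i} q_j = 2q_i and 136 = 16q_i, giving q_i = 17/2.
Total output Q = 17/2 + 17/2 + 17/2 = 51/2.

25.50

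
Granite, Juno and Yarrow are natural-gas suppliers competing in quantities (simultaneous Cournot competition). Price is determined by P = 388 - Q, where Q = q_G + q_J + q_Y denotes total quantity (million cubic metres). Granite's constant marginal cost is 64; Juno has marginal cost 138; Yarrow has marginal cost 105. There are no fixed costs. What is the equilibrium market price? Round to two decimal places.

173.75

Granite's profit: π_G = (388 - Q)q_G - (64q_G). Setting ∂π_G/∂q_G = 0: 324 - 2q_G - (q_J + q_Y) = 0.
Juno's first-order condition: 250 - 2q_J - (q_G + q_Y) = 0.
Yarrow's first-order condition: 283 - 2q_Y - (q_G + q_J) = 0.
Adding the 3 first-order conditions: 857 − 4Q = 0, so Q = 857/4.
Back-substituting: q_G = (324 − 857/4) = 439/4, q_J = (250 − 857/4) = 143/4, q_Y = (283 − 857/4) = 275/4.
Total output Q = 857/4, so price P = 388 - 857/4 = 695/4.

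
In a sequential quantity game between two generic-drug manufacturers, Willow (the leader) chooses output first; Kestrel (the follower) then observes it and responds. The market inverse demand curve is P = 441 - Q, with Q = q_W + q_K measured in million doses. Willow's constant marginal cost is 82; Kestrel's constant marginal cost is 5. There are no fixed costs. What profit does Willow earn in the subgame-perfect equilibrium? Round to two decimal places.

Solve by backward induction. Given q_W, the follower Kestrel maximises π_K = (441 - q_W - q_K)q_K - 5q_K.
Setting the follower's marginal profit to zero, 436 - q_W - 2q_K = 0, i.e. q_K = (436 - q_W)/2.
Willow substitutes q_K(q_W) into its own profit: π_W = q_W(441 - q_W - (436 - q_W)/2) - 82q_W = (223 - (1/2)q_W)q_W - 82q_W.
Maximising: ∂π_W/∂q_W = 141 - q_W = 0, giving q_W = 141.
Then q_K = (436 - 141)/2 = 295/2.
Price P = 441 - 577/2 = 305/2.
Willow's profit: (305/2 - 82)·141 = 9940.5000.

9940.50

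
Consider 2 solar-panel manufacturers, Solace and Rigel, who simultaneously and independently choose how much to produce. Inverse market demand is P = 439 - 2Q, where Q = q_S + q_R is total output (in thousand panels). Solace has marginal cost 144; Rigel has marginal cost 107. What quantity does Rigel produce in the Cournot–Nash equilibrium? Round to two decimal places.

61.50

Solace's profit: π_S = (439 - 2Q)q_S - (144q_S). Setting ∂π_S/∂q_S = 0: 295 - 4q_S - 2(q_R) = 0.
Rigel's first-order condition: 332 - 4q_R - 2(q_S) = 0.
Best responses: q_S = (295 - 2q_R)/4, q_R = (332 - 2q_S)/4.
Solving the pair: q_S = 43, q_R = 123/2.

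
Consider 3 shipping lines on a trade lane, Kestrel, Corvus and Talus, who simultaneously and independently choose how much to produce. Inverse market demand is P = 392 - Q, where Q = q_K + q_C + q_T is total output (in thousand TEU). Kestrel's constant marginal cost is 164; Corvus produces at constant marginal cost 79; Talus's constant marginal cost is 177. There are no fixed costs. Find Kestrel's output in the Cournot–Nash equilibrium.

39

Kestrel's profit: π_K = (392 - Q)q_K - (164q_K). Setting ∂π_K/∂q_K = 0: 228 - 2q_K - (q_C + q_T) = 0.
Corvus's profit: π_C = (392 - Q)q_C - (79q_C). Setting ∂π_C/∂q_C = 0: 313 - 2q_C - (q_K + q_T) = 0.
Talus's profit: π_T = (392 - Q)q_T - (177q_T). Setting ∂π_T/∂q_T = 0: 215 - 2q_T - (q_K + q_C) = 0.
Adding the 3 first-order conditions: 756 − 4Q = 0, so Q = 189.
Back-substituting: q_K = (228 − 189) = 39, q_C = (313 − 189) = 124, q_T = (215 − 189) = 26.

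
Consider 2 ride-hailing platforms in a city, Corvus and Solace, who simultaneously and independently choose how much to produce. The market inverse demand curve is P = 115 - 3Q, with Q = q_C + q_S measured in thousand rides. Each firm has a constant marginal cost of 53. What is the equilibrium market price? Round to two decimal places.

73.67

Each firm earns π_i = (115 - 3Q)q_i - 53q_i.
First-order condition (treating rivals' output as given): 62 - 6q_i - 3q_j = 0.
With identical firms every q_j equals q_i, so q_j = q_i and 62 = 9q_i, giving q_i = 62/9.
Total output Q = 124/9, so price P = 115 - 3·(124/9) = 221/3.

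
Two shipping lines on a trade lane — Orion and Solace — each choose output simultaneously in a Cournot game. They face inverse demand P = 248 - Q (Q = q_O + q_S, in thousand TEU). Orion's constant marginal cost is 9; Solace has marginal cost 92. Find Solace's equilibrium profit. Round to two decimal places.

Orion's profit: π_O = (248 - Q)q_O - (9q_O). Setting ∂π_O/∂q_O = 0: 239 - 2q_O - (q_S) = 0.
Solace's first-order condition: 156 - 2q_S - (q_O) = 0.
Best responses: q_O = (239 - q_S)/2, q_S = (156 - q_O)/2.
Substituting one into the other gives q_O = 322/3 and q_S = 73/3.
Price P = 248 - 395/3 = 349/3.
Solace's profit: (349/3 - 92)·(73/3) = 592.1111.

592.11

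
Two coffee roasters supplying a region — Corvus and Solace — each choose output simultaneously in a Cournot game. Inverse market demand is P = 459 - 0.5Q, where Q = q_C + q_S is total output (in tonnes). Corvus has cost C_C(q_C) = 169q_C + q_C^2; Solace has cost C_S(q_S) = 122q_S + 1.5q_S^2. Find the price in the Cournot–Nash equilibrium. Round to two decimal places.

379.96

Corvus's profit: π_C = (459 - 0.5Q)q_C - (169q_C + q_C²). Setting ∂π_C/∂q_C = 0: 290 - 3q_C - (1/2)(q_S) = 0.
Solace's first-order condition: 337 - 4q_S - (1/2)(q_C) = 0.
So q_C = (290 - (1/2)q_S)/3 and q_S = (337 - (1/2)q_C)/4.
Substituting one into the other gives q_C = 84.3830 and q_S = 73.7021.
Total output Q = 158.0851, so price P = 459 - (1/2)·158.0851 = 379.9574.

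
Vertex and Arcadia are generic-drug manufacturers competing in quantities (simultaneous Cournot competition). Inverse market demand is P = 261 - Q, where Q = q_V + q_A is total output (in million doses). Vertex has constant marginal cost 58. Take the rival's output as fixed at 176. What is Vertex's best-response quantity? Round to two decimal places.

With the rival's output fixed at 176, Vertex's profit is π_V = (261 - 176 - q_V)q_V - (58q_V) = (85 - q_V)q_V - (58q_V).
∂π_V/∂q_V = 27 - 2q_V = 0, so q_V = 27/2.

13.50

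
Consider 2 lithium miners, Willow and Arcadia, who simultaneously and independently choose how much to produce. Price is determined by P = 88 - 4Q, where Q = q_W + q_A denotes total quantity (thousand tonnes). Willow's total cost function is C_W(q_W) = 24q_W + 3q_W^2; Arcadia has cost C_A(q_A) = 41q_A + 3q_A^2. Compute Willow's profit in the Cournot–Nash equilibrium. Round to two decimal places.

Willow's profit: π_W = (88 - 4Q)q_W - (24q_W + 3q_W²). Setting ∂π_W/∂q_W = 0: 64 - 14q_W - 4(q_A) = 0.
Arcadia's first-order condition: 47 - 14q_A - 4(q_W) = 0.
Rearranging gives the reaction functions q_W = (64 - 4q_A)/14 and q_A = (47 - 4q_W)/14.
Solving the pair: q_W = 59/15, q_A = 67/30.
Price P = 88 - 4·(37/6) = 190/3.
Willow's profit: (190/3)·(59/15) - 24·(59/15) - 3(59/15)² = 108.2978.

108.30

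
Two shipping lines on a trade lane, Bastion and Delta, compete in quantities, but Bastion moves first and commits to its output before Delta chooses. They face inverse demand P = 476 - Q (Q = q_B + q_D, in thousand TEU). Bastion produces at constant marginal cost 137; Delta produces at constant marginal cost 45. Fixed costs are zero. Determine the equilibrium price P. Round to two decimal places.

The follower Delta best-responds to any q_B: π_D = (476 - Q)q_D - 45q_D.
∂π_D/∂q_D = 431 - q_B - 2q_D = 0 gives the reaction function q_D = (431 - q_B)/2.
Bastion substitutes q_D(q_B) into its own profit: π_B = q_B(476 - q_B - (431 - q_B)/2) - 137q_B = (521/2 - (1/2)q_B)q_B - 137q_B.
Leader FOC: 247/2 - q_B = 0, so q_B = 247/2.
Then q_D = (431 - 247/2)/2 = 615/4.
Total output Q = 1109/4, so price P = 476 - 1109/4 = 795/4.

198.75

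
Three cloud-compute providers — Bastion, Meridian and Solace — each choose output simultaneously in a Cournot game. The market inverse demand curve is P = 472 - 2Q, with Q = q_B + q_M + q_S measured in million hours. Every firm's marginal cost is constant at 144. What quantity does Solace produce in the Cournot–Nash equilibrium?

41

A representative firm's profit is π_i = q_i(472 - 2Q) - 144q_i.
Setting ∂π_i/∂q_i = 0 with rivals' quantities fixed: 328 - 4q_i - 2·Σ_{j≠i} q_j = 0.
With identical firms every q_j equals q_i, so Σ_{j≠i} q_j = 2q_i and 328 = 8q_i, giving q_i = 41.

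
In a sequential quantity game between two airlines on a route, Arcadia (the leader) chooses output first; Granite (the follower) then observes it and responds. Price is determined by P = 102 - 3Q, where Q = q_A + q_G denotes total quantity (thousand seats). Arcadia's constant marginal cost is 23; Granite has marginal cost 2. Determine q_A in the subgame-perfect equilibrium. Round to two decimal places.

9.67

Solve by backward induction. Given q_A, the follower Granite maximises π_G = (102 - 3q_A - 3q_G)q_G - 2q_G.
Setting the follower's marginal profit to zero, 100 - 3q_A - 6q_G = 0, i.e. q_G = (100 - 3q_A)/6.
The leader anticipates this reaction. Substituting into P = 102 - 3Q gives P = 52 - (3/2)q_A, so π_A = (52 - (3/2)q_A)q_A - 23q_A.
Maximising: ∂π_A/∂q_A = 29 - 3q_A = 0, giving q_A = 29/3.
Then q_G = (100 - 3·(29/3))/6 = 71/6.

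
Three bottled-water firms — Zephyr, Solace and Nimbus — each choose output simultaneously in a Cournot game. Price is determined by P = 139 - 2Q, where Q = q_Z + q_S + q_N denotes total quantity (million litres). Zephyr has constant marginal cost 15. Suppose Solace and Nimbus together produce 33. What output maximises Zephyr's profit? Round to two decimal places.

With rivals' combined output fixed at 33, Zephyr's profit is π_Z = (139 - 2·33 - 2q_Z)q_Z - (15q_Z) = (73 - 2q_Z)q_Z - (15q_Z).
∂π_Z/∂q_Z = 58 - 4q_Z = 0, so q_Z = 29/2.

14.50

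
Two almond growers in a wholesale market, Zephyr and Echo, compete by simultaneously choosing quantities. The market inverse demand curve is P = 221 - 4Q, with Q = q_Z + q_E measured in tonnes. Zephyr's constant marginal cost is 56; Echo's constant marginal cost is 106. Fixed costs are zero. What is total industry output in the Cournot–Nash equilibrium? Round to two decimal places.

Zephyr's profit: π_Z = (221 - 4Q)q_Z - (56q_Z). Setting ∂π_Z/∂q_Z = 0: 165 - 8q_Z - 4(q_E) = 0.
Echo's profit: π_E = (221 - 4Q)q_E - (106q_E). Setting ∂π_E/∂q_E = 0: 115 - 8q_E - 4(q_Z) = 0.
So q_Z = (165 - 4q_E)/8 and q_E = (115 - 4q_Z)/8.
Solving the pair: q_Z = 215/12, q_E = 65/12.
Total output Q = 215/12 + 65/12 = 70/3.

23.33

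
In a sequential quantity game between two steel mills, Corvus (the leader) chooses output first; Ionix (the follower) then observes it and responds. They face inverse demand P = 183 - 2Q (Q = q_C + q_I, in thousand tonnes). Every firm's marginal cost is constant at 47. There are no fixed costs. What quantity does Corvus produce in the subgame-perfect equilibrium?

34

Solve by backward induction. Given q_C, the follower Ionix maximises π_I = (183 - 2q_C - 2q_I)q_I - 47q_I.
Setting the follower's marginal profit to zero, 136 - 2q_C - 4q_I = 0, i.e. q_I = (136 - 2q_C)/4.
Corvus substitutes q_I(q_C) into its own profit: π_C = q_C(183 - 2q_C - (136 - 2q_C)/2) - 47q_C = (115 - q_C)q_C - 47q_C.
Maximising: ∂π_C/∂q_C = 68 - 2q_C = 0, giving q_C = 34.
Then q_I = (136 - 2·34)/4 = 17.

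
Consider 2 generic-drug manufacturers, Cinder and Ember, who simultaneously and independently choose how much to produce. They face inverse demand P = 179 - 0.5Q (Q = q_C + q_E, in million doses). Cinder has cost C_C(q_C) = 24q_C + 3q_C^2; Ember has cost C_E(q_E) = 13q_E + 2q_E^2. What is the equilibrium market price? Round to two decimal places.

153.44

Cinder's profit: π_C = (179 - 0.5Q)q_C - (24q_C + 3q_C²). Setting ∂π_C/∂q_C = 0: 155 - 7q_C - (1/2)(q_E) = 0.
Ember's first-order condition: 166 - 5q_E - (1/2)(q_C) = 0.
So q_C = (155 - (1/2)q_E)/7 and q_E = (166 - (1/2)q_C)/5.
Solving the pair: q_C = 19.9137, q_E = 31.2086.
Total output Q = 51.1223, so price P = 179 - (1/2)·51.1223 = 153.4388.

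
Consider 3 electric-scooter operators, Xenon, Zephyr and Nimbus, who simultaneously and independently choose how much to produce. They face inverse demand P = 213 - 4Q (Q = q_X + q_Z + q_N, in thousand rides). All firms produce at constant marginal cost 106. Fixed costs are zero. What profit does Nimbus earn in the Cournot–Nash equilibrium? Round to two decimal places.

A representative firm's profit is π_i = q_i(213 - 4Q) - 106q_i.
Setting ∂π_i/∂q_i = 0 with rivals' quantities fixed: 107 - 8q_i - 4·Σ_{j≠i} q_j = 0.
By symmetry each firm produces the same amount; substituting Σ_{j≠i} q_j = 2q_i yields q_i = 107/16.
Price P = 213 - 4·(321/16) = 531/4.
Nimbus's profit: (531/4 - 106)·(107/16) = 178.8906.

178.89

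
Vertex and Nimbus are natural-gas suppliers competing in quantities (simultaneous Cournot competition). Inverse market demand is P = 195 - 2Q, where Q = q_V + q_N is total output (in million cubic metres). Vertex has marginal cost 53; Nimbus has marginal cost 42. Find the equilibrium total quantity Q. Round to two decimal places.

Vertex's profit: π_V = (195 - 2Q)q_V - (53q_V). Setting ∂π_V/∂q_V = 0: 142 - 4q_V - 2(q_N) = 0.
Nimbus's first-order condition: 153 - 4q_N - 2(q_V) = 0.
Rearranging gives the reaction functions q_V = (142 - 2q_N)/4 and q_N = (153 - 2q_V)/4.
Solving the pair: q_V = 131/6, q_N = 82/3.
Total output Q = 131/6 + 82/3 = 295/6.

49.17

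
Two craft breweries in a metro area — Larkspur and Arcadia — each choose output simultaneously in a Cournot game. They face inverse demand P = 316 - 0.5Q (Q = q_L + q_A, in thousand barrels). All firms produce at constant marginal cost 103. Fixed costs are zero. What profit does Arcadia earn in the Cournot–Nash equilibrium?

10082

A representative firm's profit is π_i = q_i(316 - 0.5Q) - 103q_i.
Setting ∂π_i/∂q_i = 0 with rivals' quantities fixed: 213 - q_i - (1/2)q_j = 0.
With identical firms every q_j equals q_i, so q_j = q_i and 213 = (3/2)q_i, giving q_i = 142.
Price P = 316 - (1/2)·284 = 174.
Arcadia's profit: (174 - 103)·142 = 10082.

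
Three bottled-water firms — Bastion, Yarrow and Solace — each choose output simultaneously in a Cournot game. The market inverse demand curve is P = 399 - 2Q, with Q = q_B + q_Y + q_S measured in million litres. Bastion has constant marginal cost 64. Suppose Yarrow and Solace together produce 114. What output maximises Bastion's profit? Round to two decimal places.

With rivals' combined output fixed at 114, Bastion's profit is π_B = (399 - 2·114 - 2q_B)q_B - (64q_B) = (171 - 2q_B)q_B - (64q_B).
∂π_B/∂q_B = 107 - 4q_B = 0, so q_B = 107/4.

26.75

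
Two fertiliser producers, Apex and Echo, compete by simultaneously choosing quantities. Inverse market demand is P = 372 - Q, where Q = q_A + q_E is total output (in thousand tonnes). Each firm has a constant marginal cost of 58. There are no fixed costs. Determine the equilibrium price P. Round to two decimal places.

A representative firm's profit is π_i = q_i(372 - Q) - 58q_i.
First-order condition (treating rivals' output as given): 314 - 2q_i - q_j = 0.
By symmetry each firm produces the same amount; substituting q_j = q_i yields q_i = 314/3.
Total output Q = 628/3, so price P = 372 - 628/3 = 488/3.

162.67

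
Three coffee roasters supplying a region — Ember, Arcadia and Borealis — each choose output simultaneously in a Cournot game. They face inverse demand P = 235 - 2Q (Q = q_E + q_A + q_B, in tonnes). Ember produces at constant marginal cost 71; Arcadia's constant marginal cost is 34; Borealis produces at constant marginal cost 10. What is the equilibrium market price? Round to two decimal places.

Ember's profit: π_E = (235 - 2Q)q_E - (71q_E). Setting ∂π_E/∂q_E = 0: 164 - 4q_E - 2(q_A + q_B) = 0.
Arcadia's profit: π_A = (235 - 2Q)q_A - (34q_A). Setting ∂π_A/∂q_A = 0: 201 - 4q_A - 2(q_E + q_B) = 0.
Borealis's profit: π_B = (235 - 2Q)q_B - (10q_B). Setting ∂π_B/∂q_B = 0: 225 - 4q_B - 2(q_E + q_A) = 0.
Adding the 3 conditions: 590 − 4Q − 4Q = 0, i.e. Q = 295/4.
Back-substituting: q_E = (164 − 295/2)/2 = 33/4, q_A = (201 − 295/2)/2 = 107/4, q_B = (225 − 295/2)/2 = 155/4.
Total output Q = 295/4, so price P = 235 - 2·(295/4) = 175/2.

87.50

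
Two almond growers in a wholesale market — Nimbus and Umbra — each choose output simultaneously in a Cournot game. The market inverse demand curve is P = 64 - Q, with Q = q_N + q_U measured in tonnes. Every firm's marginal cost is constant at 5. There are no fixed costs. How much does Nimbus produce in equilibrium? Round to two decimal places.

A representative firm's profit is π_i = q_i(64 - Q) - 5q_i.
Setting ∂π_i/∂q_i = 0 with rivals' quantities fixed: 59 - 2q_i - q_j = 0.
With identical firms every q_j equals q_i, so q_j = q_i and 59 = 3q_i, giving q_i = 59/3.

19.67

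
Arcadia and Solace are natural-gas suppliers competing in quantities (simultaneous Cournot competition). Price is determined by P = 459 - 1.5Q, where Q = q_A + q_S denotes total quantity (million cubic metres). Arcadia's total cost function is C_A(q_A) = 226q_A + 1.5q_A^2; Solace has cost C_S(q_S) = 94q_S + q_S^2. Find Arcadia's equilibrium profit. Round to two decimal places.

Arcadia's profit: π_A = (459 - 1.5Q)q_A - (226q_A + (3/2)q_A²). Setting ∂π_A/∂q_A = 0: 233 - 6q_A - (3/2)(q_S) = 0.
Solace's profit: π_S = (459 - 1.5Q)q_S - (94q_S + q_S²). Setting ∂π_S/∂q_S = 0: 365 - 5q_S - (3/2)(q_A) = 0.
So q_A = (233 - (3/2)q_S)/6 and q_S = (365 - (3/2)q_A)/5.
Substituting one into the other gives q_A = 22.2523 and q_S = 66.3243.
Price P = 459 - (3/2)·88.5766 = 326.1351.
Arcadia's profit: 326.1351·22.2523 - 226·22.2523 - (3/2)·22.2523² = 1485.4882.

1485.49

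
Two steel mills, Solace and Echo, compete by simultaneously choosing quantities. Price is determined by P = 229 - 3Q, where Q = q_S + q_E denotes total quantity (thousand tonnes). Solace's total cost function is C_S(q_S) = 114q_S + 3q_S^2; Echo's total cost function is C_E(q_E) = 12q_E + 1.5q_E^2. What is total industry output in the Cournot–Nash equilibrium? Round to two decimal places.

Solace's profit: π_S = (229 - 3Q)q_S - (114q_S + 3q_S²). Setting ∂π_S/∂q_S = 0: 115 - 12q_S - 3(q_E) = 0.
Echo's first-order condition: 217 - 9q_E - 3(q_S) = 0.
So q_S = (115 - 3q_E)/12 and q_E = (217 - 3q_S)/9.
Substituting one into the other gives q_S = 128/33 and q_E = 251/11.
Total output Q = 128/33 + 251/11 = 881/33.

26.70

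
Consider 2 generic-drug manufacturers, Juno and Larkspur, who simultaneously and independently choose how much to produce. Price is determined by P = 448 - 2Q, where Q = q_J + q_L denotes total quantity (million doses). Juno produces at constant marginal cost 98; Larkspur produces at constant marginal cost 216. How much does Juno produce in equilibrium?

Juno's profit: π_J = (448 - 2Q)q_J - (98q_J). Setting ∂π_J/∂q_J = 0: 350 - 4q_J - 2(q_L) = 0.
Larkspur's profit: π_L = (448 - 2Q)q_L - (216q_L). Setting ∂π_L/∂q_L = 0: 232 - 4q_L - 2(q_J) = 0.
Rearranging gives the reaction functions q_J = (350 - 2q_L)/4 and q_L = (232 - 2q_J)/4.
Solving the pair: q_J = 78, q_L = 19.

78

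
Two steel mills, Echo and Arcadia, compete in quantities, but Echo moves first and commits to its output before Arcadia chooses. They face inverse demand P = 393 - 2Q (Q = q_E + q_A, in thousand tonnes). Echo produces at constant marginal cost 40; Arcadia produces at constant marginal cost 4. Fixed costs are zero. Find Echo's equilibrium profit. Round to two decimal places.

Solve by backward induction. Given q_E, the follower Arcadia maximises π_A = (393 - 2q_E - 2q_A)q_A - 4q_A.
∂π_A/∂q_A = 389 - 2q_E - 4q_A = 0 gives the reaction function q_A = (389 - 2q_E)/4.
The leader anticipates this reaction. Substituting into P = 393 - 2Q gives P = 397/2 - q_E, so π_E = (397/2 - q_E)q_E - 40q_E.
Leader FOC: 317/2 - 2q_E = 0, so q_E = 317/4.
Then q_A = (389 - 2·(317/4))/4 = 461/8.
Price P = 393 - 2·(1095/8) = 477/4.
Echo's profit: (477/4 - 40)·(317/4) = 6280.5625.

6280.56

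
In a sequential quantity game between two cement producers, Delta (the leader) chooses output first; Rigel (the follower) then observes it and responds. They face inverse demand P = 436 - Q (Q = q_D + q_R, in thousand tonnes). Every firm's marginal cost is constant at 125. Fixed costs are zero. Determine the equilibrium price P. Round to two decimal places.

202.75

The follower Rigel best-responds to any q_D: π_R = (436 - Q)q_R - 125q_R.
∂π_R/∂q_R = 311 - q_D - 2q_R = 0 gives the reaction function q_R = (311 - q_D)/2.
Delta substitutes q_R(q_D) into its own profit: π_D = q_D(436 - q_D - (311 - q_D)/2) - 125q_D = (561/2 - (1/2)q_D)q_D - 125q_D.
Leader FOC: 311/2 - q_D = 0, so q_D = 311/2.
Then q_R = (311 - 311/2)/2 = 311/4.
Total output Q = 933/4, so price P = 436 - 933/4 = 811/4.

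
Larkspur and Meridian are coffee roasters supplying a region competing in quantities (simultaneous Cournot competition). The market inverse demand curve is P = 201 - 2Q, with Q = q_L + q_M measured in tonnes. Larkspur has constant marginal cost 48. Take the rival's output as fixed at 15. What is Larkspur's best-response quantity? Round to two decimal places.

30.75

With the rival's output fixed at 15, Larkspur's profit is π_L = (201 - 2·15 - 2q_L)q_L - (48q_L) = (171 - 2q_L)q_L - (48q_L).
∂π_L/∂q_L = 123 - 4q_L = 0, so q_L = 123/4.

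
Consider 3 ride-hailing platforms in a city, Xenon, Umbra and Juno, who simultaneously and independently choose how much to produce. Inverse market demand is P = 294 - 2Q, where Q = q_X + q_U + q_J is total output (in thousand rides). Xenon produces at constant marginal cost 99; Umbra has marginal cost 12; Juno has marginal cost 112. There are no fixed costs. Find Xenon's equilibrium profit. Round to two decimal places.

457.53

Xenon's profit: π_X = (294 - 2Q)q_X - (99q_X). Setting ∂π_X/∂q_X = 0: 195 - 4q_X - 2(q_U + q_J) = 0.
Umbra's profit: π_U = (294 - 2Q)q_U - (12q_U). Setting ∂π_U/∂q_U = 0: 282 - 4q_U - 2(q_X + q_J) = 0.
Juno's profit: π_J = (294 - 2Q)q_J - (112q_J). Setting ∂π_J/∂q_J = 0: 182 - 4q_J - 2(q_X + q_U) = 0.
Adding the 3 conditions: 659 − 4Q − 4Q = 0, i.e. Q = 659/8.
Back-substituting: q_X = (195 − 659/4)/2 = 121/8, q_U = (282 − 659/4)/2 = 469/8, q_J = (182 − 659/4)/2 = 69/8.
Price P = 294 - 2·(659/8) = 517/4.
Xenon's profit: (517/4 - 99)·(121/8) = 457.5313.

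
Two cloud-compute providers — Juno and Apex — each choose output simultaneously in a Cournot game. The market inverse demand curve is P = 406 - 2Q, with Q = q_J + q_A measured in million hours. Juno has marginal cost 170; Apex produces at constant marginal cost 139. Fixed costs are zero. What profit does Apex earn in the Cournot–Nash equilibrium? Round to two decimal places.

Juno's profit: π_J = (406 - 2Q)q_J - (170q_J). Setting ∂π_J/∂q_J = 0: 236 - 4q_J - 2(q_A) = 0.
Apex's profit: π_A = (406 - 2Q)q_A - (139q_A). Setting ∂π_A/∂q_A = 0: 267 - 4q_A - 2(q_J) = 0.
So q_J = (236 - 2q_A)/4 and q_A = (267 - 2q_J)/4.
Substituting one into the other gives q_J = 205/6 and q_A = 149/3.
Price P = 406 - 2·(503/6) = 715/3.
Apex's profit: (715/3 - 139)·(149/3) = 4933.5556.

4933.56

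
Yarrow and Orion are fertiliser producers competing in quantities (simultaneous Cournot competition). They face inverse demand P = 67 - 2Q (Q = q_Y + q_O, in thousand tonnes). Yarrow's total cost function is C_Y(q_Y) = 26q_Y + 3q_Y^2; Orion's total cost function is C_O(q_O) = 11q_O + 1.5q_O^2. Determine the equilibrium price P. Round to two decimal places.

Yarrow's profit: π_Y = (67 - 2Q)q_Y - (26q_Y + 3q_Y²). Setting ∂π_Y/∂q_Y = 0: 41 - 10q_Y - 2(q_O) = 0.
Orion's profit: π_O = (67 - 2Q)q_O - (11q_O + (3/2)q_O²). Setting ∂π_O/∂q_O = 0: 56 - 7q_O - 2(q_Y) = 0.
Best responses: q_Y = (41 - 2q_O)/10, q_O = (56 - 2q_Y)/7.
Solving the pair: q_Y = 175/66, q_O = 239/33.
Total output Q = 653/66, so price P = 67 - 2·(653/66) = 1558/33.

47.21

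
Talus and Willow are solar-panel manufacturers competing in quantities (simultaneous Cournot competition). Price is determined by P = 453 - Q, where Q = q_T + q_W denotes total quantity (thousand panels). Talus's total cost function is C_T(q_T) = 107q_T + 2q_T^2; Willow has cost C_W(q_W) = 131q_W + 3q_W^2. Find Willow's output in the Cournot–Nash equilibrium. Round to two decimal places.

33.74

Talus's profit: π_T = (453 - Q)q_T - (107q_T + 2q_T²). Setting ∂π_T/∂q_T = 0: 346 - 6q_T - (q_W) = 0.
Willow's profit: π_W = (453 - Q)q_W - (131q_W + 3q_W²). Setting ∂π_W/∂q_W = 0: 322 - 8q_W - (q_T) = 0.
Best responses: q_T = (346 - q_W)/6, q_W = (322 - q_T)/8.
Substituting one into the other gives q_T = 52.0426 and q_W = 1586/47.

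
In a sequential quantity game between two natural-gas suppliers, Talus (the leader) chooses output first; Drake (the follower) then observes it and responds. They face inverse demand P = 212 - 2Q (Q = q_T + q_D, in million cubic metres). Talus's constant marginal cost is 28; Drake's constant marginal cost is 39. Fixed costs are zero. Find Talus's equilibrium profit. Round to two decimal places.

Solve by backward induction. Given q_T, the follower Drake maximises π_D = (212 - 2q_T - 2q_D)q_D - 39q_D.
Setting the follower's marginal profit to zero, 173 - 2q_T - 4q_D = 0, i.e. q_D = (173 - 2q_T)/4.
Talus substitutes q_D(q_T) into its own profit: π_T = q_T(212 - 2q_T - (173 - 2q_T)/2) - 28q_T = (251/2 - q_T)q_T - 28q_T.
Leader FOC: 195/2 - 2q_T = 0, so q_T = 195/4.
Then q_D = (173 - 2·(195/4))/4 = 151/8.
Price P = 212 - 2·(541/8) = 307/4.
Talus's profit: (307/4 - 28)·(195/4) = 2376.5625.

2376.56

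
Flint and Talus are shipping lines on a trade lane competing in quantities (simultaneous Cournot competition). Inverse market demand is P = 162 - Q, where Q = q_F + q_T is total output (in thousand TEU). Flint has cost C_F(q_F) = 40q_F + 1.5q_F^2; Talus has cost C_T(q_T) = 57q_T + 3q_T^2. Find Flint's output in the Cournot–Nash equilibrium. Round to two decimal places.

22.33

Flint's profit: π_F = (162 - Q)q_F - (40q_F + (3/2)q_F²). Setting ∂π_F/∂q_F = 0: 122 - 5q_F - (q_T) = 0.
Talus's first-order condition: 105 - 8q_T - (q_F) = 0.
So q_F = (122 - q_T)/5 and q_T = (105 - q_F)/8.
Solving the pair: q_F = 67/3, q_T = 31/3.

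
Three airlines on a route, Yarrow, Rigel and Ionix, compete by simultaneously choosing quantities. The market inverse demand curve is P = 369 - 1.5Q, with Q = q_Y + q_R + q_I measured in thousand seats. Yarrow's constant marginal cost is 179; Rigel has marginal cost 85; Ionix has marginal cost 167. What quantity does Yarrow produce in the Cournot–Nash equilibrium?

Yarrow's profit: π_Y = (369 - 1.5Q)q_Y - (179q_Y). Setting ∂π_Y/∂q_Y = 0: 190 - 3q_Y - (3/2)(q_R + q_I) = 0.
Rigel's first-order condition: 284 - 3q_R - (3/2)(q_Y + q_I) = 0.
Ionix's first-order condition: 202 - 3q_I - (3/2)(q_Y + q_R) = 0.
Adding the 3 conditions: 676 − 3Q − 3Q = 0, i.e. Q = 338/3.
Back-substituting: q_Y = (190 − 169)/(3/2) = 14, q_R = (284 − 169)/(3/2) = 230/3, q_I = (202 − 169)/(3/2) = 22.

14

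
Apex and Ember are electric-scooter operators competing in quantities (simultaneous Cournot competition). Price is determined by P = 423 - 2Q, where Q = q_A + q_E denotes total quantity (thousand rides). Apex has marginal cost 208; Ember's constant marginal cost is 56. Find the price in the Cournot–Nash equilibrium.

Apex's profit: π_A = (423 - 2Q)q_A - (208q_A). Setting ∂π_A/∂q_A = 0: 215 - 4q_A - 2(q_E) = 0.
Ember's profit: π_E = (423 - 2Q)q_E - (56q_E). Setting ∂π_E/∂q_E = 0: 367 - 4q_E - 2(q_A) = 0.
Rearranging gives the reaction functions q_A = (215 - 2q_E)/4 and q_E = (367 - 2q_A)/4.
Solving the pair: q_A = 21/2, q_E = 173/2.
Total output Q = 97, so price P = 423 - 2·97 = 229.

229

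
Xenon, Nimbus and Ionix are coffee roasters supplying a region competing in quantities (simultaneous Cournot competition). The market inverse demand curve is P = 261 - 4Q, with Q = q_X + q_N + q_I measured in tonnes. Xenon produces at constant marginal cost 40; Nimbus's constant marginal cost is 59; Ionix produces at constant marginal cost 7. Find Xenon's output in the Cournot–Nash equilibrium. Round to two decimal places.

12.94

Xenon's profit: π_X = (261 - 4Q)q_X - (40q_X). Setting ∂π_X/∂q_X = 0: 221 - 8q_X - 4(q_N + q_I) = 0.
Nimbus's first-order condition: 202 - 8q_N - 4(q_X + q_I) = 0.
Ionix's first-order condition: 254 - 8q_I - 4(q_X + q_N) = 0.
Adding the 3 first-order conditions: 677 − 16Q = 0, so Q = 677/16.
Back-substituting: q_X = (221 − 677/4)/4 = 207/16, q_N = (202 − 677/4)/4 = 131/16, q_I = (254 − 677/4)/4 = 339/16.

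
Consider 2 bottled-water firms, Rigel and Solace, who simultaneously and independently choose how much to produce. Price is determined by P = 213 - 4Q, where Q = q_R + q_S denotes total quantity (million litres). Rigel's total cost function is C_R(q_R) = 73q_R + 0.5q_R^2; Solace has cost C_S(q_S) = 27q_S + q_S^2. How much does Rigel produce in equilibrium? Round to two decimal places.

8.86

Rigel's profit: π_R = (213 - 4Q)q_R - (73q_R + (1/2)q_R²). Setting ∂π_R/∂q_R = 0: 140 - 9q_R - 4(q_S) = 0.
Solace's profit: π_S = (213 - 4Q)q_S - (27q_S + q_S²). Setting ∂π_S/∂q_S = 0: 186 - 10q_S - 4(q_R) = 0.
Rearranging gives the reaction functions q_R = (140 - 4q_S)/9 and q_S = (186 - 4q_R)/10.
Substituting one into the other gives q_R = 328/37 and q_S = 557/37.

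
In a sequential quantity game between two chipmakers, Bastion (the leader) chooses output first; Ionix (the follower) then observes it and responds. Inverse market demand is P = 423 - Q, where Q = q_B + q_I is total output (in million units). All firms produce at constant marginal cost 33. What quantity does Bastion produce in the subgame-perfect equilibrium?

195

Solve by backward induction. Given q_B, the follower Ionix maximises π_I = (423 - q_B - q_I)q_I - 33q_I.
Follower FOC: 390 - q_B - 2q_I = 0, so q_I(q_B) = (390 - q_B)/2.
Bastion substitutes q_I(q_B) into its own profit: π_B = q_B(423 - q_B - (390 - q_B)/2) - 33q_B = (228 - (1/2)q_B)q_B - 33q_B.
Maximising: ∂π_B/∂q_B = 195 - q_B = 0, giving q_B = 195.
Then q_I = (390 - 195)/2 = 195/2.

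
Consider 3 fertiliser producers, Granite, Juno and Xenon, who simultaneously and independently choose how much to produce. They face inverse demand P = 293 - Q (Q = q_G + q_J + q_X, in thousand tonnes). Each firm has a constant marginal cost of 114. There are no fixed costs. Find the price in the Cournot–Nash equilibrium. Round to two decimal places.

Each firm earns π_i = (293 - Q)q_i - 114q_i.
Setting ∂π_i/∂q_i = 0 with rivals' quantities fixed: 179 - 2q_i - Σ_{j≠i} q_j = 0.
With identical firms every q_j equals q_i, so Σ_{j≠i} q_j = 2q_i and 179 = 4q_i, giving q_i = 179/4.
Total output Q = 537/4, so price P = 293 - 537/4 = 635/4.

158.75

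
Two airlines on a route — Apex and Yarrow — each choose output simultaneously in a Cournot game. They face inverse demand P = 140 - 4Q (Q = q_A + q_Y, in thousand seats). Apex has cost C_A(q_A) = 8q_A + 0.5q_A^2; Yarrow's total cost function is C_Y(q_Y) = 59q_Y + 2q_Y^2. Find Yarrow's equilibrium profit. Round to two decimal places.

Apex's profit: π_A = (140 - 4Q)q_A - (8q_A + (1/2)q_A²). Setting ∂π_A/∂q_A = 0: 132 - 9q_A - 4(q_Y) = 0.
Yarrow's profit: π_Y = (140 - 4Q)q_Y - (59q_Y + 2q_Y²). Setting ∂π_Y/∂q_Y = 0: 81 - 12q_Y - 4(q_A) = 0.
Best responses: q_A = (132 - 4q_Y)/9, q_Y = (81 - 4q_A)/12.
Substituting one into the other gives q_A = 315/23 and q_Y = 201/92.
Price P = 140 - 4·(1461/92) = 1759/23.
Yarrow's profit: (1759/23)·(201/92) - 59·(201/92) - 2(201/92)² = 28.6397.

28.64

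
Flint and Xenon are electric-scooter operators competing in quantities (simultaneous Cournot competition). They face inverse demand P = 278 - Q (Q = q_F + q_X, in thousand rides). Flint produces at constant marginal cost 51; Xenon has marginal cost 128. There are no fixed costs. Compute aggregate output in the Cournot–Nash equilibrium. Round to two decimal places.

125.67

Flint's profit: π_F = (278 - Q)q_F - (51q_F). Setting ∂π_F/∂q_F = 0: 227 - 2q_F - (q_X) = 0.
Xenon's first-order condition: 150 - 2q_X - (q_F) = 0.
Rearranging gives the reaction functions q_F = (227 - q_X)/2 and q_X = (150 - q_F)/2.
Solving the pair: q_F = 304/3, q_X = 73/3.
Total output Q = 304/3 + 73/3 = 377/3.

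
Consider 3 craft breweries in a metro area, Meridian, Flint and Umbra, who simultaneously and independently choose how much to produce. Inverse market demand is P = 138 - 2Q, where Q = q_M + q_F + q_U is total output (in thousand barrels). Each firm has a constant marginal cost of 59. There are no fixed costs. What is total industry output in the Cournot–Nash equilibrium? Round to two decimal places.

29.63

Each firm earns π_i = (138 - 2Q)q_i - 59q_i.
First-order condition (treating rivals' output as given): 79 - 4q_i - 2·Σ_{j≠i} q_j = 0.
With identical firms every q_j equals q_i, so Σ_{j≠i} q_j = 2q_i and 79 = 8q_i, giving q_i = 79/8.
Total output Q = 79/8 + 79/8 + 79/8 = 237/8.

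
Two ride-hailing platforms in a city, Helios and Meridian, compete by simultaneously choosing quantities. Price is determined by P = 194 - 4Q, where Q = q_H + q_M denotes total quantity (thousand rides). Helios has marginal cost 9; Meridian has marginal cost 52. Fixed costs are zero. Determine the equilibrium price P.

85

Helios's profit: π_H = (194 - 4Q)q_H - (9q_H). Setting ∂π_H/∂q_H = 0: 185 - 8q_H - 4(q_M) = 0.
Meridian's profit: π_M = (194 - 4Q)q_M - (52q_M). Setting ∂π_M/∂q_M = 0: 142 - 8q_M - 4(q_H) = 0.
So q_H = (185 - 4q_M)/8 and q_M = (142 - 4q_H)/8.
Solving the pair: q_H = 19, q_M = 33/4.
Total output Q = 109/4, so price P = 194 - 4·(109/4) = 85.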